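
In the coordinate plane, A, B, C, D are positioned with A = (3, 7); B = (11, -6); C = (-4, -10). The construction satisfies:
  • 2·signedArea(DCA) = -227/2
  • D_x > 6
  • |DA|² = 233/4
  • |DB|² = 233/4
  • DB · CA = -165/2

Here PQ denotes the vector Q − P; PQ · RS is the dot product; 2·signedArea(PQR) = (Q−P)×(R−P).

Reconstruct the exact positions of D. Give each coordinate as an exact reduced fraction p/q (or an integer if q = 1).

D = (7, 1/2)

1. D_x = 7  [2·signedArea(DCA) = -227/2 ∩ DB · CA = -165/2]
2. D_y = 1/2  [2·signedArea(DCA) = -227/2 ∩ DB · CA = -165/2]
   → D = (7, 1/2)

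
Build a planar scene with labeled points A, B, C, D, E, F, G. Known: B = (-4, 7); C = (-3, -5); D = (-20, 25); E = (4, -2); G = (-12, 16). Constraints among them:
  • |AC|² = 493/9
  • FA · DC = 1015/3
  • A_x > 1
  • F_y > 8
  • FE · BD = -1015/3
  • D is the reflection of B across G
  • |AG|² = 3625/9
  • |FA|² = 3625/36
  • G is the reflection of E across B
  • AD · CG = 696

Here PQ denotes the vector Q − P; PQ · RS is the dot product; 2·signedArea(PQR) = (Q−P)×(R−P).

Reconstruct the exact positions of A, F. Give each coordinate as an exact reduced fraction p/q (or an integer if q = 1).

1. A_x = 4/3  [line 9·x + -21·y + 9 = 0 ∩ |AG|² = 3625/9]
2. A_y = 1  [line 9·x + -21·y + 9 = 0 ∩ |AG|² = 3625/9]
   → A = (4/3, 1)
3. F_x = -16/3  [FE · BD = -1015/3 ∩ FA · DC = 1015/3]
4. F_y = 17/2  [FE · BD = -1015/3 ∩ FA · DC = 1015/3]
   → F = (-16/3, 17/2)

A = (4/3, 1)
F = (-16/3, 17/2)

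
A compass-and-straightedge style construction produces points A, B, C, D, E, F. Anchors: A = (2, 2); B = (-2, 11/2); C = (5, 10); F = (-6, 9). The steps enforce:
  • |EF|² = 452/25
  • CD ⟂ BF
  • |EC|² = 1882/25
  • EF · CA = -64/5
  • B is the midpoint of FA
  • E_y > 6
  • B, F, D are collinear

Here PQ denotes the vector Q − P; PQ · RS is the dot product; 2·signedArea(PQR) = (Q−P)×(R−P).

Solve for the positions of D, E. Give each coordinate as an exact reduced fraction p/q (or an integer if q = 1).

1. D_x = -30/113  [B, F, D are collinear ∩ CD ⟂ BF]
2. D_y = 450/113  [B, F, D are collinear ∩ CD ⟂ BF]
   → D = (-30/113, 450/113)
3. E_x = -14/5  [line 3·x + 8·y + -206/5 = 0 ∩ |EC|² = 1882/25]
4. E_y = 31/5  [line 3·x + 8·y + -206/5 = 0 ∩ |EC|² = 1882/25]
   → E = (-14/5, 31/5)

D = (-30/113, 450/113)
E = (-14/5, 31/5)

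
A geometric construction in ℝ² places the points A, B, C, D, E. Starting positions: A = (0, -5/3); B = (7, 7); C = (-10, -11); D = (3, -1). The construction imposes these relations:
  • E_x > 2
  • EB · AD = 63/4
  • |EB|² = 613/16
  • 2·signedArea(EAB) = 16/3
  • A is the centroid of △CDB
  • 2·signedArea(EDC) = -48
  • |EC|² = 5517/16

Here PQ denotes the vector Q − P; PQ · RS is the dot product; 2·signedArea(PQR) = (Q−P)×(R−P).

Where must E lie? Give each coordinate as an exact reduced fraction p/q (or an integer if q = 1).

E = (11/4, 5/2)

1. E_x = 11/4  [EB · AD = 63/4 ∩ 2·signedArea(EAB) = 16/3]
2. E_y = 5/2  [EB · AD = 63/4 ∩ 2·signedArea(EAB) = 16/3]
   → E = (11/4, 5/2)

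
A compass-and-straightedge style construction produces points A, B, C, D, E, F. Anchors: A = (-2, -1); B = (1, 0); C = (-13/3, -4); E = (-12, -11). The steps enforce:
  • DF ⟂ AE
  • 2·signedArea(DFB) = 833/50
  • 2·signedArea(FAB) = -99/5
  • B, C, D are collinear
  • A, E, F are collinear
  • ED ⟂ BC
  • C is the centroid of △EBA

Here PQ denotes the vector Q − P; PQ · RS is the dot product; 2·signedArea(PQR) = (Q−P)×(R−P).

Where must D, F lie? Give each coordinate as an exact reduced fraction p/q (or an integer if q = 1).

D = (-63/5, -51/5)
F = (-119/10, -109/10)

1. D_x = -63/5  [B, C, D are collinear ∩ ED ⟂ BC]
2. D_y = -51/5  [B, C, D are collinear ∩ ED ⟂ BC]
   → D = (-63/5, -51/5)
3. F_x = -119/10  [A, E, F are collinear ∩ DF ⟂ AE]
4. F_y = -109/10  [A, E, F are collinear ∩ DF ⟂ AE]
   → F = (-119/10, -109/10)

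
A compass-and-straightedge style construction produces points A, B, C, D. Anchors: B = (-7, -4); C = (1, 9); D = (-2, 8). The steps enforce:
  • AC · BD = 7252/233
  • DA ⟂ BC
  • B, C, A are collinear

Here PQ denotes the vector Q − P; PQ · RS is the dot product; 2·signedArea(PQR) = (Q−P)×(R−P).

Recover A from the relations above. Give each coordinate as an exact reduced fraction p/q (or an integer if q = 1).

1. A_x = -63/233  [B, C, A are collinear ∩ DA ⟂ BC]
2. A_y = 1616/233  [B, C, A are collinear ∩ DA ⟂ BC]
   → A = (-63/233, 1616/233)

A = (-63/233, 1616/233)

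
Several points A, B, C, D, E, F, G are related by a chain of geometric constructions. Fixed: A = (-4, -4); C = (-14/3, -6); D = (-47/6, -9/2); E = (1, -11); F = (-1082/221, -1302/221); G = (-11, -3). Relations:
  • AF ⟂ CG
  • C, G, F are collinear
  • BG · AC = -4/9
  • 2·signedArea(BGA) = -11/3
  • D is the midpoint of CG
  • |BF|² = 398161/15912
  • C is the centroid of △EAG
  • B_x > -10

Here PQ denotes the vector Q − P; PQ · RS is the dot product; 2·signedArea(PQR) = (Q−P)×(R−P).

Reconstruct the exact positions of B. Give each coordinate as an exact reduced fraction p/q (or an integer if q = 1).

1. B_x = -113/12  [2·signedArea(BGA) = -11/3 ∩ BG · AC = -4/9]
2. B_y = -15/4  [2·signedArea(BGA) = -11/3 ∩ BG · AC = -4/9]
   → B = (-113/12, -15/4)

B = (-113/12, -15/4)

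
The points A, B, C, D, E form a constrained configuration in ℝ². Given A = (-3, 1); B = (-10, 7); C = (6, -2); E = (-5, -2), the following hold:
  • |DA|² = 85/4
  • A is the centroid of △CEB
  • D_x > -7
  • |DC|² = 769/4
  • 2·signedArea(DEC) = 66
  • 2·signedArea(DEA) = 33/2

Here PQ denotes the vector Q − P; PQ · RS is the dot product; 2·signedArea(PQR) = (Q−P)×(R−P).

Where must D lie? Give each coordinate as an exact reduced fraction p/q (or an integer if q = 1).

D = (-13/2, 4)

1. D_x = -13/2  [2·signedArea(DEC) = 66 ∩ 2·signedArea(DEA) = 33/2]
2. D_y = 4  [2·signedArea(DEC) = 66 ∩ 2·signedArea(DEA) = 33/2]
   → D = (-13/2, 4)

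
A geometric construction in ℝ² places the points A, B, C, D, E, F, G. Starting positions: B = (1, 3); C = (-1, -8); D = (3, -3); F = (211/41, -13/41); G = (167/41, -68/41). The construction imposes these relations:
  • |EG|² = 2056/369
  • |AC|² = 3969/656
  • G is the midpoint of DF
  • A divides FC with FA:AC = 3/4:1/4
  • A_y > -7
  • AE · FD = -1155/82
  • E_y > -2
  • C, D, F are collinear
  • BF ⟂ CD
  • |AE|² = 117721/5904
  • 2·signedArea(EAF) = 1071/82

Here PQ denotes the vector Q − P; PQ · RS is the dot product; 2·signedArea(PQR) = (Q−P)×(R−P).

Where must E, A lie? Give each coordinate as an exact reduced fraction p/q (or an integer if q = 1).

1. A_x = 22/41  [A divides FC with FA:AC = 3/4:1/4]
2. A_y = -997/164  [A divides FC with FA:AC = 3/4:1/4]
   → A = (22/41, -997/164)
3. E_x = 211/123  [2·signedArea(EAF) = 1071/82 ∩ AE · FD = -1155/82]
4. E_y = -218/123  [2·signedArea(EAF) = 1071/82 ∩ AE · FD = -1155/82]
   → E = (211/123, -218/123)

A = (22/41, -997/164)
E = (211/123, -218/123)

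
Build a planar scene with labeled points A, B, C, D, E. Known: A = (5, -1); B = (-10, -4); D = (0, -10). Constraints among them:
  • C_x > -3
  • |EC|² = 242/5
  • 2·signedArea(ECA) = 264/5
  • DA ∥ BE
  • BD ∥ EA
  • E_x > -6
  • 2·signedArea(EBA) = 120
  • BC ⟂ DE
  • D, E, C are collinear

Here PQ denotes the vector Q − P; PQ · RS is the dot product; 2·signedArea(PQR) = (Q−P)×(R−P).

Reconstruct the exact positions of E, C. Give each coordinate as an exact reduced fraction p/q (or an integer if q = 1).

1. E_x = -5  [BD ∥ EA ∩ DA ∥ BE]
2. E_y = 5  [BD ∥ EA ∩ DA ∥ BE]
   → E = (-5, 5)
3. C_x = -14/5  [D, E, C are collinear ∩ BC ⟂ DE]
4. C_y = -8/5  [D, E, C are collinear ∩ BC ⟂ DE]
   → C = (-14/5, -8/5)

C = (-14/5, -8/5)
E = (-5, 5)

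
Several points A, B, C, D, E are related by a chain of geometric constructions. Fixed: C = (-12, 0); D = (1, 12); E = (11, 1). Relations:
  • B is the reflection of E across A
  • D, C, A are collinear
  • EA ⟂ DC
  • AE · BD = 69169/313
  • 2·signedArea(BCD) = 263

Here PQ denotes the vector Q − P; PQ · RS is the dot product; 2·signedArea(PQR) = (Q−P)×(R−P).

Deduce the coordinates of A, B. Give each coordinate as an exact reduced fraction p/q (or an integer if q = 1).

1. A_x = 287/313  [D, C, A are collinear ∩ EA ⟂ DC]
2. A_y = 3732/313  [D, C, A are collinear ∩ EA ⟂ DC]
   → A = (287/313, 3732/313)
3. B_x = -2869/313  [B is the reflection of E across A]
4. B_y = 7151/313  [B is the reflection of E across A]
   → B = (-2869/313, 7151/313)

A = (287/313, 3732/313)
B = (-2869/313, 7151/313)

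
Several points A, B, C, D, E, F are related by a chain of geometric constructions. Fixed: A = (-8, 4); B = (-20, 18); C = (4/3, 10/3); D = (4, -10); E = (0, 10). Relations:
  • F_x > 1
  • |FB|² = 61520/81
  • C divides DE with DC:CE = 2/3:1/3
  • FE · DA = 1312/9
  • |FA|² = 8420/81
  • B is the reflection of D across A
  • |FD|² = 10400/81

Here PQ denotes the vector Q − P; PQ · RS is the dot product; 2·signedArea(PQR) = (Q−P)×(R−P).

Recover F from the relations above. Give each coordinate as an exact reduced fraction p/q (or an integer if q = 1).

1. F_x = 16/9  [line 12·x + -14·y + -52/9 = 0 ∩ |FD|² = 10400/81]
2. F_y = 10/9  [line 12·x + -14·y + -52/9 = 0 ∩ |FD|² = 10400/81]
   → F = (16/9, 10/9)

F = (16/9, 10/9)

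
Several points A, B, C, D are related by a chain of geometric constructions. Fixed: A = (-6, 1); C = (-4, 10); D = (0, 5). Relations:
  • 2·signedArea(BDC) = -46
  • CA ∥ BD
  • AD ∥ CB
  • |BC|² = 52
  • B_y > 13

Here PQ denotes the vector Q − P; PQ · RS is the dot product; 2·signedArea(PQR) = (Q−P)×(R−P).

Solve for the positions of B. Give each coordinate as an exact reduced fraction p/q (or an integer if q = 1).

B = (2, 14)

1. B_x = 2  [CA ∥ BD ∩ AD ∥ CB]
2. B_y = 14  [CA ∥ BD ∩ AD ∥ CB]
   → B = (2, 14)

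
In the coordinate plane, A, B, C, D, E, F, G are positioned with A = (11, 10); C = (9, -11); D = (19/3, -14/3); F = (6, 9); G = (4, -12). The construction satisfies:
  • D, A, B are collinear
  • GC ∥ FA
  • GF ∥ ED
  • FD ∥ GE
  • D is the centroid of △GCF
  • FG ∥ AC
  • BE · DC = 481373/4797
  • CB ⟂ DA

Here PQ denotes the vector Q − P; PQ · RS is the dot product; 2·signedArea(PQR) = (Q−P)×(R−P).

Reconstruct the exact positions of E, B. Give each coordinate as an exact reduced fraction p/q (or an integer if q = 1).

B = (2531/533, -5142/533)
E = (13/3, -77/3)

1. E_x = 13/3  [GF ∥ ED ∩ FD ∥ GE]
2. E_y = -77/3  [GF ∥ ED ∩ FD ∥ GE]
   → E = (13/3, -77/3)
3. B_x = 2531/533  [D, A, B are collinear ∩ CB ⟂ DA]
4. B_y = -5142/533  [D, A, B are collinear ∩ CB ⟂ DA]
   → B = (2531/533, -5142/533)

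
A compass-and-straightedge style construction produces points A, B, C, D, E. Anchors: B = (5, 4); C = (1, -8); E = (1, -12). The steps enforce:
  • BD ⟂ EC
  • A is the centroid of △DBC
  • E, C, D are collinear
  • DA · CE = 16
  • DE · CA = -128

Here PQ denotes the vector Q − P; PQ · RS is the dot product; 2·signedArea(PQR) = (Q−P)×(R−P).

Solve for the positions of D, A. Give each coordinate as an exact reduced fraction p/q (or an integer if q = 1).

A = (7/3, 0)
D = (1, 4)

1. D_x = 1  [E, C, D are collinear ∩ BD ⟂ EC]
2. D_y = 4  [E, C, D are collinear ∩ BD ⟂ EC]
   → D = (1, 4)
3. A_x = 7/3  [A is the centroid of △DBC]
4. A_y = 0  [A is the centroid of △DBC]
   → A = (7/3, 0)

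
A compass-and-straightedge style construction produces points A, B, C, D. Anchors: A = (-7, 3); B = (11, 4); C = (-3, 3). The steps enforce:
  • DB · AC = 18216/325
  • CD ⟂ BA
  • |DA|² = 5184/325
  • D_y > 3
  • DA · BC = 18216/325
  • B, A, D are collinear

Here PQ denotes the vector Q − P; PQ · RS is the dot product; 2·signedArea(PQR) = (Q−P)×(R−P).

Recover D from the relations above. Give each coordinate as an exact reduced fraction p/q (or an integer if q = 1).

1. D_x = -979/325  [B, A, D are collinear ∩ CD ⟂ BA]
2. D_y = 1047/325  [B, A, D are collinear ∩ CD ⟂ BA]
   → D = (-979/325, 1047/325)

D = (-979/325, 1047/325)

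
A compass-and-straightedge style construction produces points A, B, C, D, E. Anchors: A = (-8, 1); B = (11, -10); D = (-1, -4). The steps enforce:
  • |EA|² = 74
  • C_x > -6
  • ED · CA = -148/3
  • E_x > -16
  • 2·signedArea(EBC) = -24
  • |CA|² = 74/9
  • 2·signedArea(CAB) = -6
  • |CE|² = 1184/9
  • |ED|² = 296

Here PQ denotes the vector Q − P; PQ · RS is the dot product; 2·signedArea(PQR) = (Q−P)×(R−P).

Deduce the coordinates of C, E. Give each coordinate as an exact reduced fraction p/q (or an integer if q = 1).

1. C_x = -17/3  [line 11·x + 19·y + 75 = 0 ∩ |CA|² = 74/9]
2. C_y = -2/3  [line 11·x + 19·y + 75 = 0 ∩ |CA|² = 74/9]
   → C = (-17/3, -2/3)
3. E_x = -15  [2·signedArea(EBC) = -24 ∩ ED · CA = -148/3]
4. E_y = 6  [2·signedArea(EBC) = -24 ∩ ED · CA = -148/3]
   → E = (-15, 6)

C = (-17/3, -2/3)
E = (-15, 6)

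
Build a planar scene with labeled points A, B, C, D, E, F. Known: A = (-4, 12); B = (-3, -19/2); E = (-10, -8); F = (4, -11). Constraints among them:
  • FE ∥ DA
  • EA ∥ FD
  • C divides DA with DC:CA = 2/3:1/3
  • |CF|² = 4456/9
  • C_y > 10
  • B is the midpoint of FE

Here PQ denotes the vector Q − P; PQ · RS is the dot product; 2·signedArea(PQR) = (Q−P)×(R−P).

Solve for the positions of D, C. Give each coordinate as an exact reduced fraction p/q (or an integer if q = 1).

1. D_x = 10  [FE ∥ DA ∩ EA ∥ FD]
2. D_y = 9  [FE ∥ DA ∩ EA ∥ FD]
   → D = (10, 9)
3. C_x = 2/3  [C divides DA with DC:CA = 2/3:1/3]
4. C_y = 11  [C divides DA with DC:CA = 2/3:1/3]
   → C = (2/3, 11)

C = (2/3, 11)
D = (10, 9)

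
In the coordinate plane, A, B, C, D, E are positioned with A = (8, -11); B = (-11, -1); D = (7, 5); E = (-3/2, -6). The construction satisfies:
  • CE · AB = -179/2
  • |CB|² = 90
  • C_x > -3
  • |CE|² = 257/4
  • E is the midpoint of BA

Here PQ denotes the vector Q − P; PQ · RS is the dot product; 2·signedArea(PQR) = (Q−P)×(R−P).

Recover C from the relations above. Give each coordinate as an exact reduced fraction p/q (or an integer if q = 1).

C = (-2, 2)

1. C_x = -2  [line 19·x + -10·y + 58 = 0 ∩ |CB|² = 90]
2. C_y = 2  [line 19·x + -10·y + 58 = 0 ∩ |CB|² = 90]
   → C = (-2, 2)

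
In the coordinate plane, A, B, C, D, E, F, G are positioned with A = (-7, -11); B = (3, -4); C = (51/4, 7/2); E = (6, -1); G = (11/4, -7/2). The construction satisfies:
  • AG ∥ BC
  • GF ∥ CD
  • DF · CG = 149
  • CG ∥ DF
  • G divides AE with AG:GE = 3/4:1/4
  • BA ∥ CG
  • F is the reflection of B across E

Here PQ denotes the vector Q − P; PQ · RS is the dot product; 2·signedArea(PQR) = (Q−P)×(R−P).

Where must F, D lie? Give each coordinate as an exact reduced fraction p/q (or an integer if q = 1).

D = (19, 9)
F = (9, 2)

1. F_x = 9  [F is the reflection of B across E]
2. F_y = 2  [F is the reflection of B across E]
   → F = (9, 2)
3. D_x = 19  [CG ∥ DF ∩ GF ∥ CD]
4. D_y = 9  [CG ∥ DF ∩ GF ∥ CD]
   → D = (19, 9)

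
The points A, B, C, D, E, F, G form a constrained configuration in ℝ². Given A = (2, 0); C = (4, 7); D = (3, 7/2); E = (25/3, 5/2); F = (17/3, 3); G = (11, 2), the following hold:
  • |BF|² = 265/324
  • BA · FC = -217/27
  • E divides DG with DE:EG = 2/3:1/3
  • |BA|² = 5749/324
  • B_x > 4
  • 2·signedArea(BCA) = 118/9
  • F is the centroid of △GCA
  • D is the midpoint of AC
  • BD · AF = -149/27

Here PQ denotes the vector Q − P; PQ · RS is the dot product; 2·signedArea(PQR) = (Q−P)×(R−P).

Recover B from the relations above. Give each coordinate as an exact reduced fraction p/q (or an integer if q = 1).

1. B_x = 43/9  [2·signedArea(BCA) = 118/9 ∩ BD · AF = -149/27]
2. B_y = 19/6  [2·signedArea(BCA) = 118/9 ∩ BD · AF = -149/27]
   → B = (43/9, 19/6)

B = (43/9, 19/6)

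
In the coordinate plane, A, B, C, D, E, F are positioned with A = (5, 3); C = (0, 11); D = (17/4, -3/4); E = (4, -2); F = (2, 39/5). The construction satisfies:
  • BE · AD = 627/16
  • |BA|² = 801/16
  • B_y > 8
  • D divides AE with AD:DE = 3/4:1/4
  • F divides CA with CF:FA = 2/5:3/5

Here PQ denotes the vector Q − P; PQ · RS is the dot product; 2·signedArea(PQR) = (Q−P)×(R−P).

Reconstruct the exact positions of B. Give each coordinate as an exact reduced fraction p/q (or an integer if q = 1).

1. B_x = 5/4  [line 3/4·x + 15/4·y + -555/16 = 0 ∩ |BA|² = 801/16]
2. B_y = 9  [line 3/4·x + 15/4·y + -555/16 = 0 ∩ |BA|² = 801/16]
   → B = (5/4, 9)

B = (5/4, 9)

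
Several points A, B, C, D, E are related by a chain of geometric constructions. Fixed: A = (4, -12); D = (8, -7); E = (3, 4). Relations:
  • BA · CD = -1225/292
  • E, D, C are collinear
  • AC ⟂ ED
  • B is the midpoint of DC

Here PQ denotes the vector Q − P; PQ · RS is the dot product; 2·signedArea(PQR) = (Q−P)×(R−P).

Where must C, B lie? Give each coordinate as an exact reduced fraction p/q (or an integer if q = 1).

1. C_x = 1343/146  [E, D, C are collinear ∩ AC ⟂ ED]
2. C_y = -1407/146  [E, D, C are collinear ∩ AC ⟂ ED]
   → C = (1343/146, -1407/146)
3. B_x = 2511/292  [B is the midpoint of DC]
4. B_y = -2429/292  [B is the midpoint of DC]
   → B = (2511/292, -2429/292)

B = (2511/292, -2429/292)
C = (1343/146, -1407/146)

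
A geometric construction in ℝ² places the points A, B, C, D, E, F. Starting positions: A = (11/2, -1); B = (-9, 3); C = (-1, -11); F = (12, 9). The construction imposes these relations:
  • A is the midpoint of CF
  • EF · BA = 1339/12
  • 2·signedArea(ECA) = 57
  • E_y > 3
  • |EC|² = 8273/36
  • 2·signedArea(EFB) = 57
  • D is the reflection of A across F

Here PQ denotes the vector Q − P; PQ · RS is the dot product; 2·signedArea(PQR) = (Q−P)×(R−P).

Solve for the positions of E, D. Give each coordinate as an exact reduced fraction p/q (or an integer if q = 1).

1. E_x = 17/6  [2·signedArea(EFB) = 57 ∩ EF · BA = 1339/12]
2. E_y = 11/3  [2·signedArea(EFB) = 57 ∩ EF · BA = 1339/12]
   → E = (17/6, 11/3)
3. D_x = 37/2  [D is the reflection of A across F]
4. D_y = 19  [D is the reflection of A across F]
   → D = (37/2, 19)

D = (37/2, 19)
E = (17/6, 11/3)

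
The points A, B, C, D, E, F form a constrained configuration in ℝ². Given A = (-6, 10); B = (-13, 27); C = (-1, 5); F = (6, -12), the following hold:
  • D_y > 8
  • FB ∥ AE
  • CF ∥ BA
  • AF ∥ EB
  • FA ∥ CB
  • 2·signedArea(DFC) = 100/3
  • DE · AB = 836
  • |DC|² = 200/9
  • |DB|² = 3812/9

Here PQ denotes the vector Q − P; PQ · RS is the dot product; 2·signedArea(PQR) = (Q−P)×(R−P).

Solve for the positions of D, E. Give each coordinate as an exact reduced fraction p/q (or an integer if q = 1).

1. D_x = -13/3  [line -17·x + -7·y + -46/3 = 0 ∩ |DC|² = 200/9]
2. D_y = 25/3  [line -17·x + -7·y + -46/3 = 0 ∩ |DC|² = 200/9]
   → D = (-13/3, 25/3)
3. E_x = -25  [AF ∥ EB ∩ FB ∥ AE]
4. E_y = 49  [AF ∥ EB ∩ FB ∥ AE]
   → E = (-25, 49)

D = (-13/3, 25/3)
E = (-25, 49)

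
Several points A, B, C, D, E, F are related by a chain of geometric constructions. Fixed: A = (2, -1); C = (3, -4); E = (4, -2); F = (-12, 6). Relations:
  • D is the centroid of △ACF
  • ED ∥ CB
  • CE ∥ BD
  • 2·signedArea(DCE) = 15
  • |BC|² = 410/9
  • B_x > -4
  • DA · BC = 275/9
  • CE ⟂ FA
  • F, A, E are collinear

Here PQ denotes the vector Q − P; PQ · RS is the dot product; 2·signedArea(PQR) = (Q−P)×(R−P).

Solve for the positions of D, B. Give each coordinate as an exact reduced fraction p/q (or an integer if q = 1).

B = (-10/3, -5/3)
D = (-7/3, 1/3)

1. D_x = -7/3  [D is the centroid of △ACF]
2. D_y = 1/3  [D is the centroid of △ACF]
   → D = (-7/3, 1/3)
3. B_x = -10/3  [CE ∥ BD ∩ ED ∥ CB]
4. B_y = -5/3  [CE ∥ BD ∩ ED ∥ CB]
   → B = (-10/3, -5/3)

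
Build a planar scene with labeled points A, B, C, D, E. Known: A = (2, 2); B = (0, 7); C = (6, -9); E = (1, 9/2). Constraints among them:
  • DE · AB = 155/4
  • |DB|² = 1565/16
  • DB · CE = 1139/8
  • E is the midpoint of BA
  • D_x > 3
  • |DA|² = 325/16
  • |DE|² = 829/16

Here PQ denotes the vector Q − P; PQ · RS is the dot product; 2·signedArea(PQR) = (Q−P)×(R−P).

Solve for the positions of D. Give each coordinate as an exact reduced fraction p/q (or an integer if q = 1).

1. D_x = 7/2  [DB · CE = 1139/8 ∩ DE · AB = 155/4]
2. D_y = -9/4  [DB · CE = 1139/8 ∩ DE · AB = 155/4]
   → D = (7/2, -9/4)

D = (7/2, -9/4)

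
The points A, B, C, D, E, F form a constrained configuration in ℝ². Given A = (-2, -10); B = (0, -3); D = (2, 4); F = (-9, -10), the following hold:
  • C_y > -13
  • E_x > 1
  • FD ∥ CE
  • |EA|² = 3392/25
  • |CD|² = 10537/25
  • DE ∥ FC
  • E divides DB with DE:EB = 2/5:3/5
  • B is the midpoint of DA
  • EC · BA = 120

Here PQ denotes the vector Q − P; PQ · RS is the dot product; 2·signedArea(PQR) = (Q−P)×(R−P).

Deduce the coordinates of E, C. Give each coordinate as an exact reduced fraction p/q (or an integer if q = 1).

C = (-49/5, -64/5)
E = (6/5, 6/5)

1. E_x = 6/5  [E divides DB with DE:EB = 2/5:3/5]
2. E_y = 6/5  [E divides DB with DE:EB = 2/5:3/5]
   → E = (6/5, 6/5)
3. C_x = -49/5  [FD ∥ CE ∩ DE ∥ FC]
4. C_y = -64/5  [FD ∥ CE ∩ DE ∥ FC]
   → C = (-49/5, -64/5)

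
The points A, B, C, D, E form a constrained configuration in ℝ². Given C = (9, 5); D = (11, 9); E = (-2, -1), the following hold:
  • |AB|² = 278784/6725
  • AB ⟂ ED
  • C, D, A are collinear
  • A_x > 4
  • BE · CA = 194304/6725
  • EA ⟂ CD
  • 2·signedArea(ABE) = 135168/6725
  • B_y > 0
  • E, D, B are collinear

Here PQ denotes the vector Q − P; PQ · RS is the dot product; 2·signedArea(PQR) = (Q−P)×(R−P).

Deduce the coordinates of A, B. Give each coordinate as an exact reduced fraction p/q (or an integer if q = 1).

1. A_x = 22/5  [C, D, A are collinear ∩ EA ⟂ CD]
2. A_y = -21/5  [C, D, A are collinear ∩ EA ⟂ CD]
   → A = (22/5, -21/5)
3. B_x = 638/1345  [E, D, B are collinear ∩ AB ⟂ ED]
4. B_y = 243/269  [E, D, B are collinear ∩ AB ⟂ ED]
   → B = (638/1345, 243/269)

A = (22/5, -21/5)
B = (638/1345, 243/269)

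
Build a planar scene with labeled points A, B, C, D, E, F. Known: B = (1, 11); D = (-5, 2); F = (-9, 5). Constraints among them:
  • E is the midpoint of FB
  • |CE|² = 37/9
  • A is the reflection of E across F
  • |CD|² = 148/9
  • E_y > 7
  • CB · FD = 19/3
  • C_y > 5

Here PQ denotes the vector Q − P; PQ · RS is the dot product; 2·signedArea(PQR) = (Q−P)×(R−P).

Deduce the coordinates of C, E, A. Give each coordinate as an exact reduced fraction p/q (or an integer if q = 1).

1. C_x = -13/3  [line -4·x + 3·y + -106/3 = 0 ∩ |CD|² = 148/9]
2. C_y = 6  [line -4·x + 3·y + -106/3 = 0 ∩ |CD|² = 148/9]
   → C = (-13/3, 6)
3. E_x = -4  [E is the midpoint of FB]
4. E_y = 8  [E is the midpoint of FB]
   → E = (-4, 8)
5. A_x = -14  [A is the reflection of E across F]
6. A_y = 2  [A is the reflection of E across F]
   → A = (-14, 2)

A = (-14, 2)
C = (-13/3, 6)
E = (-4, 8)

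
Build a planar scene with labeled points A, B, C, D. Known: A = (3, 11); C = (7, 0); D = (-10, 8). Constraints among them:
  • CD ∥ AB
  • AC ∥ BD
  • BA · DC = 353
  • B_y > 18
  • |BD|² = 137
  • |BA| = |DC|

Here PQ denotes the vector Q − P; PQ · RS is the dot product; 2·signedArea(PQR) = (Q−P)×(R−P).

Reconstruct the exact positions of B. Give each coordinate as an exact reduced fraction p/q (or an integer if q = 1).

1. B_x = -14  [AC ∥ BD ∩ CD ∥ AB]
2. B_y = 19  [AC ∥ BD ∩ CD ∥ AB]
   → B = (-14, 19)

B = (-14, 19)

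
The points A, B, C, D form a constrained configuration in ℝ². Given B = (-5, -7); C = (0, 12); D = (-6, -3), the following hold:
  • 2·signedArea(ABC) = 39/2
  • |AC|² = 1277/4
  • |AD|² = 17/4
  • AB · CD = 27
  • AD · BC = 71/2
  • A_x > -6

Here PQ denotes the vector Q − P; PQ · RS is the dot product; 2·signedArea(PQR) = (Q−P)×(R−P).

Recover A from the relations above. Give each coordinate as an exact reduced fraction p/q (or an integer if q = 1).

A = (-11/2, -5)

1. A_x = -11/2  [2·signedArea(ABC) = 39/2 ∩ AB · CD = 27]
2. A_y = -5  [2·signedArea(ABC) = 39/2 ∩ AB · CD = 27]
   → A = (-11/2, -5)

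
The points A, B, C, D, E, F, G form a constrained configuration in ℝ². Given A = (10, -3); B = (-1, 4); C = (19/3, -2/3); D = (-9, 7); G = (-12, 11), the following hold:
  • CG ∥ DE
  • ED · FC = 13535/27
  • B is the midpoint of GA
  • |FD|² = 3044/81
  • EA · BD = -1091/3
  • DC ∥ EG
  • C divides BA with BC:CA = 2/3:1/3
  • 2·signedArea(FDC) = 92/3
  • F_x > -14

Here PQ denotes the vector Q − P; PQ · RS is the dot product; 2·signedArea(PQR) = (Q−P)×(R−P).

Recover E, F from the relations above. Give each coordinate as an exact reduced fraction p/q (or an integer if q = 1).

E = (-82/3, 56/3)
F = (-121/9, 101/9)

1. E_x = -82/3  [DC ∥ EG ∩ CG ∥ DE]
2. E_y = 56/3  [DC ∥ EG ∩ CG ∥ DE]
   → E = (-82/3, 56/3)
3. F_x = -121/9  [2·signedArea(FDC) = 92/3 ∩ ED · FC = 13535/27]
4. F_y = 101/9  [2·signedArea(FDC) = 92/3 ∩ ED · FC = 13535/27]
   → F = (-121/9, 101/9)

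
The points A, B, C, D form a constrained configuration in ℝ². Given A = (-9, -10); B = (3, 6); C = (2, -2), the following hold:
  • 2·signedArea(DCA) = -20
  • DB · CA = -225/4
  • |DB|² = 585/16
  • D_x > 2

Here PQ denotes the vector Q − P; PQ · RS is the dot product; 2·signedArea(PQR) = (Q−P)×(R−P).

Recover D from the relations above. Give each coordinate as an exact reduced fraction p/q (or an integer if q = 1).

D = (9/4, 0)

1. D_x = 9/4  [DB · CA = -225/4 ∩ 2·signedArea(DCA) = -20]
2. D_y = 0  [DB · CA = -225/4 ∩ 2·signedArea(DCA) = -20]
   → D = (9/4, 0)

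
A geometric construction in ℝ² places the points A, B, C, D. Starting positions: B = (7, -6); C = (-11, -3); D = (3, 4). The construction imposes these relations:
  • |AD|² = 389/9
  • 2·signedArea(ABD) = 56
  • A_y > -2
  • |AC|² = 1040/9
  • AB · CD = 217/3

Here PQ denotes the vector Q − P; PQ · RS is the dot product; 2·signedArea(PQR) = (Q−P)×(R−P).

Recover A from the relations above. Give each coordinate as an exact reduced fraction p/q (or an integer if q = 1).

1. A_x = -1/3  [AB · CD = 217/3 ∩ 2·signedArea(ABD) = 56]
2. A_y = -5/3  [AB · CD = 217/3 ∩ 2·signedArea(ABD) = 56]
   → A = (-1/3, -5/3)

A = (-1/3, -5/3)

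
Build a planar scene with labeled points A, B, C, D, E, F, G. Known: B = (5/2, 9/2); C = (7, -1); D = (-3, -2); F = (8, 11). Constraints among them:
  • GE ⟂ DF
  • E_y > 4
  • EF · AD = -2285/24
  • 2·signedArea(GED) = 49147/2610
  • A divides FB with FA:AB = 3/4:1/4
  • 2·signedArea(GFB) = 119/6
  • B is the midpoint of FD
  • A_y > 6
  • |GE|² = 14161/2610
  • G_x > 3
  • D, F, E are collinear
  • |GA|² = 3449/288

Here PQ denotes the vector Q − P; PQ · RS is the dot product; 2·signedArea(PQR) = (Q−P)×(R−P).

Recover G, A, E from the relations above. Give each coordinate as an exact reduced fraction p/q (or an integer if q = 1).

1. A_x = 31/8  [A divides FB with FA:AB = 3/4:1/4]
2. A_y = 49/8  [A divides FB with FA:AB = 3/4:1/4]
   → A = (31/8, 49/8)
3. E_x = 1933/870  [D, F, E are collinear ∩ EF · AD = -2285/24]
4. E_y = 3629/870  [D, F, E are collinear ∩ EF · AD = -2285/24]
   → E = (1933/870, 3629/870)
5. G_x = 4  [2·signedArea(GFB) = 119/6 ∩ GE ⟂ DF]
6. G_y = 8/3  [2·signedArea(GFB) = 119/6 ∩ GE ⟂ DF]
   → G = (4, 8/3)

A = (31/8, 49/8)
E = (1933/870, 3629/870)
G = (4, 8/3)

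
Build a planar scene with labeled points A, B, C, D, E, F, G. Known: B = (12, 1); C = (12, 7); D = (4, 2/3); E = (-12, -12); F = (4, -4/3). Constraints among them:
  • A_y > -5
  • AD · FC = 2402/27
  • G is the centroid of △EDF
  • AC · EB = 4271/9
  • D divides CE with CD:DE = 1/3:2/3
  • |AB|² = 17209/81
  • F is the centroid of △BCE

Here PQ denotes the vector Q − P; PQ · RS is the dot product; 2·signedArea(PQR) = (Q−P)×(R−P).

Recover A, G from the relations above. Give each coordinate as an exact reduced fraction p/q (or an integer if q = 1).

A = (-4/3, -44/9)
G = (-4/3, -38/9)

1. A_x = -4/3  [AD · FC = 2402/27 ∩ AC · EB = 4271/9]
2. A_y = -44/9  [AD · FC = 2402/27 ∩ AC · EB = 4271/9]
   → A = (-4/3, -44/9)
3. G_x = -4/3  [G is the centroid of △EDF]
4. G_y = -38/9  [G is the centroid of △EDF]
   → G = (-4/3, -38/9)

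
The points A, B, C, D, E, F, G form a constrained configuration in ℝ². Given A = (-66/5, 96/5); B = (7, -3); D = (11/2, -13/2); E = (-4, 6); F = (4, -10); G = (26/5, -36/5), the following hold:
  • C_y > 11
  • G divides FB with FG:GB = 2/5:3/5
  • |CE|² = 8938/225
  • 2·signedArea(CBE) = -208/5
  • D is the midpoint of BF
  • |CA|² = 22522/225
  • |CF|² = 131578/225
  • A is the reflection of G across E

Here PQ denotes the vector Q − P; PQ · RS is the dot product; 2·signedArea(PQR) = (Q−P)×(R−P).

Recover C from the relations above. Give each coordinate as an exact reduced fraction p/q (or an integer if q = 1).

C = (-97/15, 59/5)

1. C_x = -97/15  [line -9·x + -11·y + 358/5 = 0 ∩ |CF|² = 131578/225]
2. C_y = 59/5  [line -9·x + -11·y + 358/5 = 0 ∩ |CF|² = 131578/225]
   → C = (-97/15, 59/5)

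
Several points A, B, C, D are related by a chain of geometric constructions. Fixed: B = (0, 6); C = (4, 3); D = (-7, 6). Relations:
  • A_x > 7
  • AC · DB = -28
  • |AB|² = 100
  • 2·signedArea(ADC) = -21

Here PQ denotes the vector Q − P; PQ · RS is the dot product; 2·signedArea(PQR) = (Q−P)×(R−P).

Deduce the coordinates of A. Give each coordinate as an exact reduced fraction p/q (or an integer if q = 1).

A = (8, 0)

1. A_x = 8  [AC · DB = -28 ∩ 2·signedArea(ADC) = -21]
2. A_y = 0  [AC · DB = -28 ∩ 2·signedArea(ADC) = -21]
   → A = (8, 0)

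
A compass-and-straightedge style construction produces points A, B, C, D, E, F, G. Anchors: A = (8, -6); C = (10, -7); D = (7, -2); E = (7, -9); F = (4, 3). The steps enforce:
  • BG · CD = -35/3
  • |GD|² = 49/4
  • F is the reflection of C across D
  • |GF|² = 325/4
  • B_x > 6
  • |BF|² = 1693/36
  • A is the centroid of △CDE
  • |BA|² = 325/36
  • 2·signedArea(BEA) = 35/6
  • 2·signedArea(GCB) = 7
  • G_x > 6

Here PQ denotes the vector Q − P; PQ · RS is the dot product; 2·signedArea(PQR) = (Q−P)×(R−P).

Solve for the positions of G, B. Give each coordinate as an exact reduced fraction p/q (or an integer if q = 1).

1. B_x = 7  [line -3·x + 1·y + 145/6 = 0 ∩ |BA|² = 325/36]
2. B_y = -19/6  [line -3·x + 1·y + 145/6 = 0 ∩ |BA|² = 325/36]
   → B = (7, -19/6)
3. G_x = 7  [2·signedArea(GCB) = 7 ∩ BG · CD = -35/3]
4. G_y = -11/2  [2·signedArea(GCB) = 7 ∩ BG · CD = -35/3]
   → G = (7, -11/2)

B = (7, -19/6)
G = (7, -11/2)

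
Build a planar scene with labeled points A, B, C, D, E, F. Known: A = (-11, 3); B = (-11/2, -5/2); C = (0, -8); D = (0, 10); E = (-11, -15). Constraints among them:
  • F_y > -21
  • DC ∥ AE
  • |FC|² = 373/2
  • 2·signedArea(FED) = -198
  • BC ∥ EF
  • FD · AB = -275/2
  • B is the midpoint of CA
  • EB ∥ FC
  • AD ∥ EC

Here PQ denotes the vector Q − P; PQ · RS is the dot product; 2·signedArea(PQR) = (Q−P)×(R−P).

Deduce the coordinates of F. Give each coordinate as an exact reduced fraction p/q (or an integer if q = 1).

1. F_x = -11/2  [EB ∥ FC ∩ BC ∥ EF]
2. F_y = -41/2  [EB ∥ FC ∩ BC ∥ EF]
   → F = (-11/2, -41/2)

F = (-11/2, -41/2)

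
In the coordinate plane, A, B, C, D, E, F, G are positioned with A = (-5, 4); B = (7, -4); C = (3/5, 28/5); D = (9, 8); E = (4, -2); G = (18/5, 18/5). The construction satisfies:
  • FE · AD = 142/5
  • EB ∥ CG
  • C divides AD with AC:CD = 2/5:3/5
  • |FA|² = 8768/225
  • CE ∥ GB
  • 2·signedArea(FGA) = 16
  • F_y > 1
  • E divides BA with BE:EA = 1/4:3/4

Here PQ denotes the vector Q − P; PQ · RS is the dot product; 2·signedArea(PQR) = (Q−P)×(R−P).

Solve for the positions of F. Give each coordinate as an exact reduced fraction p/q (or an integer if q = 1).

1. F_x = 13/15  [FE · AD = 142/5 ∩ 2·signedArea(FGA) = 16]
2. F_y = 28/15  [FE · AD = 142/5 ∩ 2·signedArea(FGA) = 16]
   → F = (13/15, 28/15)

F = (13/15, 28/15)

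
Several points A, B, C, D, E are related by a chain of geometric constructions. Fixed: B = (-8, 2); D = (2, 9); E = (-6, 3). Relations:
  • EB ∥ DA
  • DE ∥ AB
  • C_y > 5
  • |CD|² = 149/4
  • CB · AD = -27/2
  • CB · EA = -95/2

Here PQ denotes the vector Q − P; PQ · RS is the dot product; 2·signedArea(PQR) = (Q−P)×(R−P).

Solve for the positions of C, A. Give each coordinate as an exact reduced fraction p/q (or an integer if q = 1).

1. A_x = 0  [DE ∥ AB ∩ EB ∥ DA]
2. A_y = 8  [DE ∥ AB ∩ EB ∥ DA]
   → A = (0, 8)
3. C_x = -3  [CB · AD = -27/2 ∩ CB · EA = -95/2]
4. C_y = 11/2  [CB · AD = -27/2 ∩ CB · EA = -95/2]
   → C = (-3, 11/2)

A = (0, 8)
C = (-3, 11/2)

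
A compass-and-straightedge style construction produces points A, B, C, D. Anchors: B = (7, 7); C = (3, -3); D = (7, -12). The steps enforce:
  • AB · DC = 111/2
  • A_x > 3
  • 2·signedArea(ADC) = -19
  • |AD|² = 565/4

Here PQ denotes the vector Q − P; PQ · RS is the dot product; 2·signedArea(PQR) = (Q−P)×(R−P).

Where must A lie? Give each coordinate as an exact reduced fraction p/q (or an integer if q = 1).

A = (4, -1/2)

1. A_x = 4  [AB · DC = 111/2 ∩ 2·signedArea(ADC) = -19]
2. A_y = -1/2  [AB · DC = 111/2 ∩ 2·signedArea(ADC) = -19]
   → A = (4, -1/2)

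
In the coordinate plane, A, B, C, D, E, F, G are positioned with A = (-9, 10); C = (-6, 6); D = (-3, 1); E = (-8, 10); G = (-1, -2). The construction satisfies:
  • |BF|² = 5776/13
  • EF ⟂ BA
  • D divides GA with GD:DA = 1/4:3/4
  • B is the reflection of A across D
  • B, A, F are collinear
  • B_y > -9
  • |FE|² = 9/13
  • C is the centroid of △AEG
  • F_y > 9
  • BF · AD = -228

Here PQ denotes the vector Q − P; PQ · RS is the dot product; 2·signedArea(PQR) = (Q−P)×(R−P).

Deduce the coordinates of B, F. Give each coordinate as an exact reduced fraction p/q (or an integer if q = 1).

1. B_x = 3  [B is the reflection of A across D]
2. B_y = -8  [B is the reflection of A across D]
   → B = (3, -8)
3. F_x = -113/13  [B, A, F are collinear ∩ EF ⟂ BA]
4. F_y = 124/13  [B, A, F are collinear ∩ EF ⟂ BA]
   → F = (-113/13, 124/13)

B = (3, -8)
F = (-113/13, 124/13)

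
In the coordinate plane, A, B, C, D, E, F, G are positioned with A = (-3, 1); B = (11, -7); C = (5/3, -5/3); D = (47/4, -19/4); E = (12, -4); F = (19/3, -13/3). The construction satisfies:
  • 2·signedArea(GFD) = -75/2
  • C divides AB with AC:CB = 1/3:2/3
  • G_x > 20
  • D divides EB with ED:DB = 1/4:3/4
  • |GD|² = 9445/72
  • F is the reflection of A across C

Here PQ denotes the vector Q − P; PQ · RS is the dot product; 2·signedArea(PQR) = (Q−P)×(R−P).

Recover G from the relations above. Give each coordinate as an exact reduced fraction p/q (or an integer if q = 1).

G = (61/3, -37/3)

1. G_x = 61/3  [line 5/12·x + 65/12·y + 175/3 = 0 ∩ |GD|² = 9445/72]
2. G_y = -37/3  [line 5/12·x + 65/12·y + 175/3 = 0 ∩ |GD|² = 9445/72]
   → G = (61/3, -37/3)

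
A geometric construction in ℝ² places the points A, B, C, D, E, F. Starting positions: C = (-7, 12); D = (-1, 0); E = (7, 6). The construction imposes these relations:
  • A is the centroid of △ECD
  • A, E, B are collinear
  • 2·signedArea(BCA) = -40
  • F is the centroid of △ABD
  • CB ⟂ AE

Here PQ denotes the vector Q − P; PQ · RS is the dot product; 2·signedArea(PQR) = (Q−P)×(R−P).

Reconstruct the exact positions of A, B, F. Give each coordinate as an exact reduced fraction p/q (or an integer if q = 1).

1. A_x = -1/3  [A is the centroid of △ECD]
2. A_y = 6  [A is the centroid of △ECD]
   → A = (-1/3, 6)
3. B_x = -7  [A, E, B are collinear ∩ CB ⟂ AE]
4. B_y = 6  [A, E, B are collinear ∩ CB ⟂ AE]
   → B = (-7, 6)
5. F_x = -25/9  [F is the centroid of △ABD]
6. F_y = 4  [F is the centroid of △ABD]
   → F = (-25/9, 4)

A = (-1/3, 6)
B = (-7, 6)
F = (-25/9, 4)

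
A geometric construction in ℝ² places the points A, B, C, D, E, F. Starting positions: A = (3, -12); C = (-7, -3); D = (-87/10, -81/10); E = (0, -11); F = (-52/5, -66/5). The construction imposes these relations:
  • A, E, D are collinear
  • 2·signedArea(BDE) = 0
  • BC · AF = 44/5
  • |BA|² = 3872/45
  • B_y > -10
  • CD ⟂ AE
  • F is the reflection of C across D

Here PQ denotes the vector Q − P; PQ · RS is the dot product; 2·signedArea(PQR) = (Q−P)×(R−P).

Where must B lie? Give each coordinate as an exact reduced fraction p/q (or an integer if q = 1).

B = (-29/5, -136/15)

1. B_x = -29/5  [2·signedArea(BDE) = 0 ∩ BC · AF = 44/5]
2. B_y = -136/15  [2·signedArea(BDE) = 0 ∩ BC · AF = 44/5]
   → B = (-29/5, -136/15)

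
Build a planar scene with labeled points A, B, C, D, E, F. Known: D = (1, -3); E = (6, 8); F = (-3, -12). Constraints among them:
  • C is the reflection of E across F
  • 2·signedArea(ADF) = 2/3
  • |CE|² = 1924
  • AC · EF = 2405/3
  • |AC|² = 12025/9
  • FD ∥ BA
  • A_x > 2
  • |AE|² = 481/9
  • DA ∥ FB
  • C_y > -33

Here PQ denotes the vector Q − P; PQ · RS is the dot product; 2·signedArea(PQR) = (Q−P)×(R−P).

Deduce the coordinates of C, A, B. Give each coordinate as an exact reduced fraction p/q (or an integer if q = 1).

1. C_x = -12  [C is the reflection of E across F]
2. C_y = -32  [C is the reflection of E across F]
   → C = (-12, -32)
3. A_x = 3  [AC · EF = 2405/3 ∩ 2·signedArea(ADF) = 2/3]
4. A_y = 4/3  [AC · EF = 2405/3 ∩ 2·signedArea(ADF) = 2/3]
   → A = (3, 4/3)
5. B_x = -1  [FD ∥ BA ∩ DA ∥ FB]
6. B_y = -23/3  [FD ∥ BA ∩ DA ∥ FB]
   → B = (-1, -23/3)

A = (3, 4/3)
B = (-1, -23/3)
C = (-12, -32)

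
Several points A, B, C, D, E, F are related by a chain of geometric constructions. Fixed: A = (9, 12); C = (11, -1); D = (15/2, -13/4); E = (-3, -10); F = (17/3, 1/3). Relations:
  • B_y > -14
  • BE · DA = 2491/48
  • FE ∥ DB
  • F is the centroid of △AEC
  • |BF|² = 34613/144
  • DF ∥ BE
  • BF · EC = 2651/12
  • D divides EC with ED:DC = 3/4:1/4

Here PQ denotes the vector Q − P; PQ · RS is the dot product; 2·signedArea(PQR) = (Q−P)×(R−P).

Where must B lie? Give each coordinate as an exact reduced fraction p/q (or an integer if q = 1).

1. B_x = -7/6  [DF ∥ BE ∩ FE ∥ DB]
2. B_y = -163/12  [DF ∥ BE ∩ FE ∥ DB]
   → B = (-7/6, -163/12)

B = (-7/6, -163/12)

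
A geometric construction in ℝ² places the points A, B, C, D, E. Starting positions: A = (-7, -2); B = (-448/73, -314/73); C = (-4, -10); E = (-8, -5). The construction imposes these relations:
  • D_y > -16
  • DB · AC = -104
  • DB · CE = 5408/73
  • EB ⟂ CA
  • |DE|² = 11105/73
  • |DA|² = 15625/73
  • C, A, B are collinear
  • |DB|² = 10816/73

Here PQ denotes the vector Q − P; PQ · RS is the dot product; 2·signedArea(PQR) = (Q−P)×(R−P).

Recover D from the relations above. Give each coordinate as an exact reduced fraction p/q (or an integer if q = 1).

D = (-136/73, -1146/73)

1. D_x = -136/73  [DB · AC = -104 ∩ DB · CE = 5408/73]
2. D_y = -1146/73  [DB · AC = -104 ∩ DB · CE = 5408/73]
   → D = (-136/73, -1146/73)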